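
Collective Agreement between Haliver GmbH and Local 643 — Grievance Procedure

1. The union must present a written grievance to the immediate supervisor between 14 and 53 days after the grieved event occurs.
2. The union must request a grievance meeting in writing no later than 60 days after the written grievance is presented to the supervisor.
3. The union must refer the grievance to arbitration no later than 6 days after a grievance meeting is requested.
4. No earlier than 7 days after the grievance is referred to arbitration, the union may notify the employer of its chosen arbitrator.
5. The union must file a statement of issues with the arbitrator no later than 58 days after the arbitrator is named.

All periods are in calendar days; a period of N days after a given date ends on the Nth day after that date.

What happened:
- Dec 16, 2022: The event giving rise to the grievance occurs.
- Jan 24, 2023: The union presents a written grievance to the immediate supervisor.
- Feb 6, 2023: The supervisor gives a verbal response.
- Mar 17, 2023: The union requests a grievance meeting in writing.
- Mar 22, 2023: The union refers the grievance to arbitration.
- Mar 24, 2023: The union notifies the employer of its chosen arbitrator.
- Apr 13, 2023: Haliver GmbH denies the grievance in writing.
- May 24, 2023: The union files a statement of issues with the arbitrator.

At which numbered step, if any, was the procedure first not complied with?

Step 1: the window is 14–53 days after Dec 16, 2022 (when the grieved event occurs), so Dec 30, 2022 through Feb 7, 2023; Jan 24, 2023 falls inside that range.
Step 2: 60 days after Jan 24, 2023 (when the written grievance is presented to the supervisor) is Mar 25, 2023; done Mar 17, 2023 — timely.
Step 3: 6 days after Mar 17, 2023 (when a grievance meeting is requested) is Mar 23, 2023; Mar 22, 2023 is within that limit.
Step 4: the earliest permitted date is 7 days after Mar 22, 2023 (when the grievance is referred to arbitration), i.e. Mar 29, 2023; done Mar 24, 2023 — 5 days too early.
No need to go further; step 4 was not satisfied.

Step 4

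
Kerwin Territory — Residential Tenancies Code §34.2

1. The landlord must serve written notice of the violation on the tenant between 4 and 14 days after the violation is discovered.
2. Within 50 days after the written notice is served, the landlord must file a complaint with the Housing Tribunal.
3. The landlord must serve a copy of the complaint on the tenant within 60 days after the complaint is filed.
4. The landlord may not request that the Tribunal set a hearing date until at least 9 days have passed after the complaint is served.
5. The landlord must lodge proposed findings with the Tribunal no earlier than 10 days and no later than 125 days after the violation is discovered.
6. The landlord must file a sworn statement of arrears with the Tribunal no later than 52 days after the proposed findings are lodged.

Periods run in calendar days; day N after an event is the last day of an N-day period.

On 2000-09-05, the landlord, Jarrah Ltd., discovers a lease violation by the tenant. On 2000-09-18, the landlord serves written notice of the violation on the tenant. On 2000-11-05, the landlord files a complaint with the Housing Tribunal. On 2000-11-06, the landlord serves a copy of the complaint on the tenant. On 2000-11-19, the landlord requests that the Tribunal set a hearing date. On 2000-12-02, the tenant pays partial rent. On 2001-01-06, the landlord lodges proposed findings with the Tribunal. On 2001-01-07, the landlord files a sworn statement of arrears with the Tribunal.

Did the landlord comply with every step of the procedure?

(1) the permitted window runs from 2000-09-05 + 4 = 2000-09-09 to 2000-09-05 + 14 = 2000-09-19; 2000-09-18 falls inside that range.
(2) due by 2000-09-18 + 50 days = 2000-11-07; completed 2000-11-05, before the deadline.
(3) due by 2000-11-05 + 60 days = 2001-01-04; completed 2000-11-06, before the deadline.
(4) permitted from 2000-11-06 + 9 days = 2000-11-15 onward; done 2000-11-19, after the minimum wait.
(5) the permitted window runs from 2000-09-05 + 10 = 2000-09-15 to 2000-09-05 + 125 = 2001-01-08; 2001-01-06 falls inside that range.
(6) due by 2001-01-06 + 52 days = 2001-02-27; 2001-01-07 is within that limit.

Yes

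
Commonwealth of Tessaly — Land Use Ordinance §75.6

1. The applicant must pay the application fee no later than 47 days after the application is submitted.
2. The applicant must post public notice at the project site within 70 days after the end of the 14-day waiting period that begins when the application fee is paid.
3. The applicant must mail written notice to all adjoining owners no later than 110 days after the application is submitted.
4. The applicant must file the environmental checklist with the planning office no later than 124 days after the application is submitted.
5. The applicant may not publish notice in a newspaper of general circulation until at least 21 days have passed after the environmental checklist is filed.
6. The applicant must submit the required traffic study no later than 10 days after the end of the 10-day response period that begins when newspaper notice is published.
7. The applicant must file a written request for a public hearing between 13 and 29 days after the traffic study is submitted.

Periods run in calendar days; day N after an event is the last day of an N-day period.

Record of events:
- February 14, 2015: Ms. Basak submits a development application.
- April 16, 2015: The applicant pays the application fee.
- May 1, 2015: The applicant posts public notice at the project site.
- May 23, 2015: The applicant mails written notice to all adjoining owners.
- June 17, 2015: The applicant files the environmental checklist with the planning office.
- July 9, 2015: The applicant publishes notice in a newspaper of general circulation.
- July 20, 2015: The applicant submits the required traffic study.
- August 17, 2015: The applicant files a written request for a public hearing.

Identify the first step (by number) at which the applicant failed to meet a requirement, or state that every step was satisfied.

Step 1

(1) due by February 14, 2015 + 47 days = April 2, 2015; done April 16, 2015 — 14 days late.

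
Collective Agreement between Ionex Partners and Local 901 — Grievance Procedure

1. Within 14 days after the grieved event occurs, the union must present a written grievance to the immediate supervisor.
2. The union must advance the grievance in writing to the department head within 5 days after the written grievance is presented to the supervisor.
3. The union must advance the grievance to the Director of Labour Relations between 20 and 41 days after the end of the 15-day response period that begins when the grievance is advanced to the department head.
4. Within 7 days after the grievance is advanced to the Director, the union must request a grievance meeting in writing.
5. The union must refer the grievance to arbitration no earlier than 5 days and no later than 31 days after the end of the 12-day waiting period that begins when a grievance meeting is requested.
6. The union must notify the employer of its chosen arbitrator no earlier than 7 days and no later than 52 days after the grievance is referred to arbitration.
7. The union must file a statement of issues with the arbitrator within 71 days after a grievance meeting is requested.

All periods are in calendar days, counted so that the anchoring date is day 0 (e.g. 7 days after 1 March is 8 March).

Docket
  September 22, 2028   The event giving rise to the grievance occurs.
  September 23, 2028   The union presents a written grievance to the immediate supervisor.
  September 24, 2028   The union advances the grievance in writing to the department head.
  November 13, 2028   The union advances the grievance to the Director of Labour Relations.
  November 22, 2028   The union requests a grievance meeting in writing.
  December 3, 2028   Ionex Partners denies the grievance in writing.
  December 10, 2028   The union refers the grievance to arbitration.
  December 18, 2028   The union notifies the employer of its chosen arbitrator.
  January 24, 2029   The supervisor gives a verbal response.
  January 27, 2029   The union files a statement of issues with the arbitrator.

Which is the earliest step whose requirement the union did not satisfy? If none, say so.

Step 4

Step 1: 14 days after September 22, 2028 (when the grieved event occurs) is October 6, 2028; September 23, 2028 is within that limit.
Step 2: 5 days after September 23, 2028 (when the written grievance is presented to the supervisor) is September 28, 2028; completed September 24, 2028, before the deadline.
Step 3: the window is 20–41 days after October 9, 2028 (end of the 15-day response period, which began when the grievance is advanced to the department head on September 24, 2028), so October 29, 2028 through November 19, 2028; done November 13, 2028, which is between those dates.
Step 4: 7 days after November 13, 2028 (when the grievance is advanced to the Director) is November 20, 2028; done November 22, 2028 — 2 days late.
The procedure was therefore not followed at step 4.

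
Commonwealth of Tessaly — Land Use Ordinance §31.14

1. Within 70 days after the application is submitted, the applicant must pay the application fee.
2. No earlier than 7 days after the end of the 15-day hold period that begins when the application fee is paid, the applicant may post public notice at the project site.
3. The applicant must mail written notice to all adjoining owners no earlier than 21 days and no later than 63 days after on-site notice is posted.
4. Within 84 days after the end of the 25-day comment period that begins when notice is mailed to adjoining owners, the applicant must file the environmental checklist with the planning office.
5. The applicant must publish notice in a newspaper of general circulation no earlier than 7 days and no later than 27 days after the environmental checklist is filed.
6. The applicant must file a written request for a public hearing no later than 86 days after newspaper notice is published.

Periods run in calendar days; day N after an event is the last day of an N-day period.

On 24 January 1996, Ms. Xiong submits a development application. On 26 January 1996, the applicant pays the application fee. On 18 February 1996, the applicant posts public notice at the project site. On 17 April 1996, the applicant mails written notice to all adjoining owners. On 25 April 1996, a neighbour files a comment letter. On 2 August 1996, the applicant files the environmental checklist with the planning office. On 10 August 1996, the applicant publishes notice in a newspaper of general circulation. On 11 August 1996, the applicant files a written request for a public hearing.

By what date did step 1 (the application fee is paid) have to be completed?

Step 1 runs from 24 January 1996, when the application is submitted. 70 days after 24 January 1996 is 3 April 1996.

3 April 1996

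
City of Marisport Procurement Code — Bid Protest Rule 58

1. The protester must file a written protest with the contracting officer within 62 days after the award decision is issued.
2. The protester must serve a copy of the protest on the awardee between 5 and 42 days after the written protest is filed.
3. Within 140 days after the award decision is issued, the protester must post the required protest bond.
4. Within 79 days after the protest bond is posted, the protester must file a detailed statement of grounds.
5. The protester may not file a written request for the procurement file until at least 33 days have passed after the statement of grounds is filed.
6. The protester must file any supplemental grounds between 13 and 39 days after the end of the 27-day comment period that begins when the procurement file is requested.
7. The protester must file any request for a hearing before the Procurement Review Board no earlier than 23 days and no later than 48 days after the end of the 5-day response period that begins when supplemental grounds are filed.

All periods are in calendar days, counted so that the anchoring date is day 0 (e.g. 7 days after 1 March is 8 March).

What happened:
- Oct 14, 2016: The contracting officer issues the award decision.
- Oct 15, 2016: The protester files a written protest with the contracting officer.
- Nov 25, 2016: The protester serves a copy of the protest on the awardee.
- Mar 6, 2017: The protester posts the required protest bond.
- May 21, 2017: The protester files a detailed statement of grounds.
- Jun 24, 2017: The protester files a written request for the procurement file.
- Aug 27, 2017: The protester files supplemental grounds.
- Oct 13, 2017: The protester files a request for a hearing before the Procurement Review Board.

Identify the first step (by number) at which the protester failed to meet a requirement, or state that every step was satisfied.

Step 3

Step 1 — counting 62 days from Oct 14, 2016 (when the award decision is issued) gives a deadline of Dec 15, 2016; Oct 15, 2016 is within that limit.
Step 2 — 5 and 42 days from Oct 15, 2016 (when the written protest is filed) are Oct 20, 2016 and Nov 26, 2016 respectively; done Nov 25, 2016, which is between those dates.
Step 3 — counting 140 days from Oct 14, 2016 (when the award decision is issued) gives a deadline of Mar 3, 2017; not done until Mar 6, 2017, 3 days after the deadline.
No need to go further; step 3 was not satisfied.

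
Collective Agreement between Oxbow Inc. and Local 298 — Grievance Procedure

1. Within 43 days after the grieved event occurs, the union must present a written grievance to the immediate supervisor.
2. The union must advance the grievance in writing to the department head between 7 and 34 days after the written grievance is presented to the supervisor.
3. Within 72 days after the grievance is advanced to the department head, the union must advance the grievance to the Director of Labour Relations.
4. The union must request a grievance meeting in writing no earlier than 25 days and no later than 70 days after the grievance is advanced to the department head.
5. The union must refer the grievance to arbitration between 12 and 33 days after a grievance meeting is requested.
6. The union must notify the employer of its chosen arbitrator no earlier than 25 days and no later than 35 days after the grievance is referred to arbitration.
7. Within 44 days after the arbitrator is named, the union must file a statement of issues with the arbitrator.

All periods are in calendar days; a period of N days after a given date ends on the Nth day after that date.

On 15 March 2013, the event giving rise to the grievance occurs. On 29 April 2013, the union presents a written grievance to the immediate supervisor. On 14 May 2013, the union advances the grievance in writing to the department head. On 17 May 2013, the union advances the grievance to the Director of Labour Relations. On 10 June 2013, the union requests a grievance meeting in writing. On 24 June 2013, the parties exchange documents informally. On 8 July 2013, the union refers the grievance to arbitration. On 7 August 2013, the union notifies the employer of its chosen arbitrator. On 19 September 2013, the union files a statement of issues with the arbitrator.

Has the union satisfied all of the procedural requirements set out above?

(1) due by 15 March 2013 + 43 days = 27 April 2013; 29 April 2013 misses that deadline by 2 days.

No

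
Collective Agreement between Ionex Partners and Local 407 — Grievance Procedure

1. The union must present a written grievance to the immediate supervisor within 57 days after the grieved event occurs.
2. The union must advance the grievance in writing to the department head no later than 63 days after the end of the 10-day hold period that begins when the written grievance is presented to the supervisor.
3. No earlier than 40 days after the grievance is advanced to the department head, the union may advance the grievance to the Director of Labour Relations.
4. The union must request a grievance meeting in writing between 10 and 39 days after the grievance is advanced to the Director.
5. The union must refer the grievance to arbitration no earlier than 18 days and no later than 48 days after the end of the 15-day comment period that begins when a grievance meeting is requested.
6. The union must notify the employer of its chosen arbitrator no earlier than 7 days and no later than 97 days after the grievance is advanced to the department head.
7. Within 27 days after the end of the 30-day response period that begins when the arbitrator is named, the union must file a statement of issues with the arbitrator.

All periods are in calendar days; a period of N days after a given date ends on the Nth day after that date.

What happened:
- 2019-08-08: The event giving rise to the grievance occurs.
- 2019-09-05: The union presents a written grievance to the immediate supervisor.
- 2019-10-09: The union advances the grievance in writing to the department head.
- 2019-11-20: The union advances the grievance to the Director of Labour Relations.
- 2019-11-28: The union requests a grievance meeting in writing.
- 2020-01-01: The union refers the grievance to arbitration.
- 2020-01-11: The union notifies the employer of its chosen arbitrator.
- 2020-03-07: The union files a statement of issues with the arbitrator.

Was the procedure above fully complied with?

No

Step 1 — counting 57 days from 2019-08-08 (when the grieved event occurs) gives a deadline of 2019-10-04; completed 2019-09-05, before the deadline.
Step 2 — counting 63 days from 2019-09-15 (end of the 10-day hold period, which began when the written grievance is presented to the supervisor on 2019-09-05) gives a deadline of 2019-11-17; done 2019-10-09 — timely.
Step 3 — must wait 40 days from 2019-10-09 (when the grievance is advanced to the department head), so not before 2019-11-18; 2019-11-20 is on or after that date.
Step 4 — 10 and 39 days from 2019-11-20 (when the grievance is advanced to the Director) are 2019-11-30 and 2019-12-29 respectively; done 2019-11-28 — 2 days before the window opened.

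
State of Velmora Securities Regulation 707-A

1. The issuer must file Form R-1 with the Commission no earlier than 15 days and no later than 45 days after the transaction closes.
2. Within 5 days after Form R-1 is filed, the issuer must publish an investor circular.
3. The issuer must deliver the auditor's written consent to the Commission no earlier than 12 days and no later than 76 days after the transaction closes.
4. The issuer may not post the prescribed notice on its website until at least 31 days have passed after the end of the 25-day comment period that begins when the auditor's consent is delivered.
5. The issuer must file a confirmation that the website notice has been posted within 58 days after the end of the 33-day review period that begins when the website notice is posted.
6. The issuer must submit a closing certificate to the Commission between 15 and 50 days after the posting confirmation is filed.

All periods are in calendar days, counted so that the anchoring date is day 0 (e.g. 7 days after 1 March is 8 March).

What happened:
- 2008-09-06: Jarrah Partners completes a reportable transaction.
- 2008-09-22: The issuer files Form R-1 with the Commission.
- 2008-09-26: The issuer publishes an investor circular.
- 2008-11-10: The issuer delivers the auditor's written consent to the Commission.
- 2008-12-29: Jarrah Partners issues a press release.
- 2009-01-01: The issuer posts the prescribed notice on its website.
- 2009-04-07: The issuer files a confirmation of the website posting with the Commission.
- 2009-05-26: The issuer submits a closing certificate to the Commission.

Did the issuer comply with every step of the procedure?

No

Step 1 — 15 and 45 days from 2008-09-06 (when the transaction closes) are 2008-09-21 and 2008-10-21 respectively; 2008-09-22 falls inside that range.
Step 2 — counting 5 days from 2008-09-22 (when Form R-1 is filed) gives a deadline of 2008-09-27; completed 2008-09-26, before the deadline.
Step 3 — 12 and 76 days from 2008-09-06 (when the transaction closes) are 2008-09-18 and 2008-11-21 respectively; 2008-11-10 falls inside that range.
Step 4 — must wait 31 days from 2008-12-05 (end of the 25-day comment period, which began when the auditor's consent is delivered on 2008-11-10), so not before 2009-01-05; done 2009-01-01 — 4 days too early.
Later steps need not be reached.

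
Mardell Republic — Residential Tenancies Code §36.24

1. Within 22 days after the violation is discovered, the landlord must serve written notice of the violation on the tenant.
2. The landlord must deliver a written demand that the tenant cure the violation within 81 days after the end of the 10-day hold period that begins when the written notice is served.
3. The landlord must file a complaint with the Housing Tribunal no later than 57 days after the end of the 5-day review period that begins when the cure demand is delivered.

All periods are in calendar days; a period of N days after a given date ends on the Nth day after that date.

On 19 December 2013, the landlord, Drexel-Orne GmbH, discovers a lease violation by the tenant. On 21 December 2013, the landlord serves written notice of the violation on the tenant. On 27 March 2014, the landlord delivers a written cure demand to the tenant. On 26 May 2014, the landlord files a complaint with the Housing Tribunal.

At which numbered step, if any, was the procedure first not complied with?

(1) due by 19 December 2013 + 22 days = 10 January 2014; 21 December 2013 is within that limit.
(2) due by 31 December 2013 + 81 days = 22 March 2014; 27 March 2014 misses that deadline by 5 days.

Step 2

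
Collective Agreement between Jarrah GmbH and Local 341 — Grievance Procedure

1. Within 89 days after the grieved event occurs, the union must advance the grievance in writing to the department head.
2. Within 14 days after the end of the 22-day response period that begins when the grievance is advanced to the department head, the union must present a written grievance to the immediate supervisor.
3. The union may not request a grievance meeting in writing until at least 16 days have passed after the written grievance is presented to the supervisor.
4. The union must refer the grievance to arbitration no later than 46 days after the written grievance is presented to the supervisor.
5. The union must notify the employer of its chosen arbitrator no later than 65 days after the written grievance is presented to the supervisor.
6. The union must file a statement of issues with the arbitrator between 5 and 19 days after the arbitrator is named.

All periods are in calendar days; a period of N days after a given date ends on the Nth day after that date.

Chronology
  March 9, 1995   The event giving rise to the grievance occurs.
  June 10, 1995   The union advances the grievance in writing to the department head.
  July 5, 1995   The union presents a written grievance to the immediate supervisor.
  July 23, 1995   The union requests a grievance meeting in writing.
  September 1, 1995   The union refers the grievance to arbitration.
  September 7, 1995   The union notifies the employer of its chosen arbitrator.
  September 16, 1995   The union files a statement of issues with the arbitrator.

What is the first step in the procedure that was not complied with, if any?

Step 1

Step 1: 89 days after March 9, 1995 (when the grieved event occurs) is June 6, 1995; done June 10, 1995 — 4 days late.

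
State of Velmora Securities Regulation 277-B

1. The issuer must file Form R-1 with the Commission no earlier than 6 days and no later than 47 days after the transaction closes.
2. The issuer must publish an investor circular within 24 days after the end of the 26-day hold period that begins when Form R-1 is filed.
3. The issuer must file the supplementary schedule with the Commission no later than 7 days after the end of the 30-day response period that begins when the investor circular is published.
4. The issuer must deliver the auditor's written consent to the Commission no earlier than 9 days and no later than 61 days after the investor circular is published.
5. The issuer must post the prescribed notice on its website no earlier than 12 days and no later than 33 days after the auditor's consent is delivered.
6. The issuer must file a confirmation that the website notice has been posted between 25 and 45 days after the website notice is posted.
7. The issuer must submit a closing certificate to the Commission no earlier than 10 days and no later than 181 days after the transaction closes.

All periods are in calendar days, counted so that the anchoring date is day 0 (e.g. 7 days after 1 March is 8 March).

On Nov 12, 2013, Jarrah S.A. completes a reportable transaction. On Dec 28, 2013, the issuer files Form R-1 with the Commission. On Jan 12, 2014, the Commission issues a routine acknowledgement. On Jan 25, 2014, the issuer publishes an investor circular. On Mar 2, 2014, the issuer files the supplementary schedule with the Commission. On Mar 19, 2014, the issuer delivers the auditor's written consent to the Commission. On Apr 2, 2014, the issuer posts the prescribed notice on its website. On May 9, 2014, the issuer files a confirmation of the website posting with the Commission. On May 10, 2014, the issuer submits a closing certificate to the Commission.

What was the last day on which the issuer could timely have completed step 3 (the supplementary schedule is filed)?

The investor circular is published on Jan 25, 2014; the 30-day response period therefore ends Feb 24, 2014, and step 3 runs from that date. 7 days after Feb 24, 2014 is Mar 3, 2014.

Mar 3, 2014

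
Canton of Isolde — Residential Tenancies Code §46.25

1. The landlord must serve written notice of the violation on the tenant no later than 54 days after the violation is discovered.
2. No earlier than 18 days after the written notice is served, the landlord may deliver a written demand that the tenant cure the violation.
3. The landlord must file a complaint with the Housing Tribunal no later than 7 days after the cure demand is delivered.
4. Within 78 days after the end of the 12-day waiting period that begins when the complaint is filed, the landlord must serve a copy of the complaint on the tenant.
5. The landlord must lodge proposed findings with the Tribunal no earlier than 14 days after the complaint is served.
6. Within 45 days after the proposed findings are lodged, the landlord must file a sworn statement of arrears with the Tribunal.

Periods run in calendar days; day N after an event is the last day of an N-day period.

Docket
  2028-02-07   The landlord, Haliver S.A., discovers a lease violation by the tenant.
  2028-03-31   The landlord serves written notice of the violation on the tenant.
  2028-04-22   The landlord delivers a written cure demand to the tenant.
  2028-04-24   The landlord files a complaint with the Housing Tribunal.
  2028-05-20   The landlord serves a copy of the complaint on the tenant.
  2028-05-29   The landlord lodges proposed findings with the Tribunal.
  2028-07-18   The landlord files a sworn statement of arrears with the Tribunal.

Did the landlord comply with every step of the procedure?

No

Step 1 — counting 54 days from 2028-02-07 (when the violation is discovered) gives a deadline of 2028-04-01; done 2028-03-31 — timely.
Step 2 — must wait 18 days from 2028-03-31 (when the written notice is served), so not before 2028-04-18; done 2028-04-22 — permitted.
Step 3 — counting 7 days from 2028-04-22 (when the cure demand is delivered) gives a deadline of 2028-04-29; done 2028-04-24 — timely.
Step 4 — counting 78 days from 2028-05-06 (end of the 12-day waiting period, which began when the complaint is filed on 2028-04-24) gives a deadline of 2028-07-23; 2028-05-20 is within that limit.
Step 5 — must wait 14 days from 2028-05-20 (when the complaint is served), so not before 2028-06-03; 2028-05-29 is 5 days before the earliest permitted date.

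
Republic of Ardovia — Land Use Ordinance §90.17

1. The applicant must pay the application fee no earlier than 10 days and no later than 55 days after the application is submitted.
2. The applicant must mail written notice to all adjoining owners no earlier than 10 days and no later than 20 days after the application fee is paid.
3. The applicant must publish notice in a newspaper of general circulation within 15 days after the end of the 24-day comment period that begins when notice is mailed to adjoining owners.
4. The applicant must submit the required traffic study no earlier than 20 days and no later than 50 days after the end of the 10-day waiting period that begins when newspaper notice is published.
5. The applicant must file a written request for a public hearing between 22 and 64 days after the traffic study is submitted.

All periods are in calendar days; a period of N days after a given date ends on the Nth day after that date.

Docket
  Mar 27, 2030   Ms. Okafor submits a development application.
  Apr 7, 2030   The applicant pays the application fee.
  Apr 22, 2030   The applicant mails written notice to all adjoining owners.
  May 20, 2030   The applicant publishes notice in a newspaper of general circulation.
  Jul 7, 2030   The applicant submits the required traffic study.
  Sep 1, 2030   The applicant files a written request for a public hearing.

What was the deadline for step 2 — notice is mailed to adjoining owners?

Step 2 runs from Apr 7, 2030, when the application fee is paid. The window is 10–20 days after Apr 7, 2030; it closes on Apr 27, 2030.

Apr 27, 2030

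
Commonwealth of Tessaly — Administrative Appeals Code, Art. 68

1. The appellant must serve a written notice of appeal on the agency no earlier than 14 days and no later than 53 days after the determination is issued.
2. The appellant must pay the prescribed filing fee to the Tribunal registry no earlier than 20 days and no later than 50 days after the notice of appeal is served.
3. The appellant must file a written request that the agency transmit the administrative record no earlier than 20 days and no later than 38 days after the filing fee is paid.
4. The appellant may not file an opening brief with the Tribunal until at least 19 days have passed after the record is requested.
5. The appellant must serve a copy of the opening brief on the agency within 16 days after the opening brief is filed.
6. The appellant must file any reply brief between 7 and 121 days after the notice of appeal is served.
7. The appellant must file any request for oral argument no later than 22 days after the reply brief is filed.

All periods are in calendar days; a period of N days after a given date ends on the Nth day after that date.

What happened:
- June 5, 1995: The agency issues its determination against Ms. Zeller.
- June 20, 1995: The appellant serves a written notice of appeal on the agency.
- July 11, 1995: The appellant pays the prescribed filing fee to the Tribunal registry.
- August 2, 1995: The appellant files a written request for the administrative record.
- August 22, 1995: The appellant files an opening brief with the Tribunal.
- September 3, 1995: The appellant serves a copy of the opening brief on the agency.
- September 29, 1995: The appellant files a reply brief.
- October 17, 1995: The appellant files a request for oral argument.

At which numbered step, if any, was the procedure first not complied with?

Step 1: the window is 14–53 days after June 5, 1995 (when the determination is issued), so June 19, 1995 through July 28, 1995; June 20, 1995 falls inside that range.
Step 2: the window is 20–50 days after June 20, 1995 (when the notice of appeal is served), so July 10, 1995 through August 9, 1995; July 11, 1995 falls inside that range.
Step 3: the window is 20–38 days after July 11, 1995 (when the filing fee is paid), so July 31, 1995 through August 18, 1995; done August 2, 1995, which is between those dates.
Step 4: the earliest permitted date is 19 days after August 2, 1995 (when the record is requested), i.e. August 21, 1995; done August 22, 1995, after the minimum wait.
Step 5: 16 days after August 22, 1995 (when the opening brief is filed) is September 7, 1995; September 3, 1995 is within that limit.
Step 6: the window is 7–121 days after June 20, 1995 (when the notice of appeal is served), so June 27, 1995 through October 19, 1995; done September 29, 1995 — within the window.
Step 7: 22 days after September 29, 1995 (when the reply brief is filed) is October 21, 1995; completed October 17, 1995, before the deadline.

None — every step was satisfied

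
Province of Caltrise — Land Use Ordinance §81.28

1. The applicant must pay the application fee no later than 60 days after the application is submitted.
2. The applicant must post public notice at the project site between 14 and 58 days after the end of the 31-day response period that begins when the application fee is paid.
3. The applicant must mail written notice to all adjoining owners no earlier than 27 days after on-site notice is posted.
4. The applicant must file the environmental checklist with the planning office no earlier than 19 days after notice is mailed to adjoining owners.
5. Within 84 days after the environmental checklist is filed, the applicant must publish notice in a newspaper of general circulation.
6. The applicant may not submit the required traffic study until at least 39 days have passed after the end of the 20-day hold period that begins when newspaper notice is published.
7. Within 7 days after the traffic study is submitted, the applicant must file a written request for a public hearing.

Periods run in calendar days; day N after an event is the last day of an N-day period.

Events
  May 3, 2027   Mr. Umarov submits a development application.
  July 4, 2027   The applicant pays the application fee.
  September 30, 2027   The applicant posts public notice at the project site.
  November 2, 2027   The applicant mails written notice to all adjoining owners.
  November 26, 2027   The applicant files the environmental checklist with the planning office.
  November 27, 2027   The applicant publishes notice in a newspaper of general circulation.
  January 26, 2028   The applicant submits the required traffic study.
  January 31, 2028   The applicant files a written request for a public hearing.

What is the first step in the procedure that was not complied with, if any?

Step 1 — counting 60 days from May 3, 2027 (when the application is submitted) gives a deadline of July 2, 2027; July 4, 2027 misses that deadline by 2 days.

Step 1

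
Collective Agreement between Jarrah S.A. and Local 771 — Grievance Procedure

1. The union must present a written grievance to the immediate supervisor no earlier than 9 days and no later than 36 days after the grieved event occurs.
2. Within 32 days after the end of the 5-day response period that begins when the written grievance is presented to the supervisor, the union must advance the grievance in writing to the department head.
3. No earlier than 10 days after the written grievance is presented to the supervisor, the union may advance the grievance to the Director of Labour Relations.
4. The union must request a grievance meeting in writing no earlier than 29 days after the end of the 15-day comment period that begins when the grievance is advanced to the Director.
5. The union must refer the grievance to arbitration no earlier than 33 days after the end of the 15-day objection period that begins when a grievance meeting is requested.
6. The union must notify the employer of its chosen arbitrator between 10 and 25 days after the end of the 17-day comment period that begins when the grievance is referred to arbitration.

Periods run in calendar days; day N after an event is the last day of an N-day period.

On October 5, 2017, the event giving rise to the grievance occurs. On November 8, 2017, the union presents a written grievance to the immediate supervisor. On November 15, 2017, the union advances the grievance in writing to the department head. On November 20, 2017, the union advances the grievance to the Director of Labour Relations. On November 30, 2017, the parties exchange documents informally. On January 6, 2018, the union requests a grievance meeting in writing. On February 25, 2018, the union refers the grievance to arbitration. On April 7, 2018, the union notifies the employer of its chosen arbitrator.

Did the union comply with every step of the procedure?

Step 1: the window is 9–36 days after October 5, 2017 (when the grieved event occurs), so October 14, 2017 through November 10, 2017; done November 8, 2017 — within the window.
Step 2: 32 days after November 13, 2017 (end of the 5-day response period, which began when the written grievance is presented to the supervisor on November 8, 2017) is December 15, 2017; November 15, 2017 is within that limit.
Step 3: the earliest permitted date is 10 days after November 8, 2017 (when the written grievance is presented to the supervisor), i.e. November 18, 2017; November 20, 2017 is on or after that date.
Step 4: the earliest permitted date is 29 days after December 5, 2017 (end of the 15-day comment period, which began when the grievance is advanced to the Director on November 20, 2017), i.e. January 3, 2018; done January 6, 2018, after the minimum wait.
Step 5: the earliest permitted date is 33 days after January 21, 2018 (end of the 15-day objection period, which began when a grievance meeting is requested on January 6, 2018), i.e. February 23, 2018; done February 25, 2018 — permitted.
Step 6: the window is 10–25 days after March 14, 2018 (end of the 17-day comment period, which began when the grievance is referred to arbitration on February 25, 2018), so March 24, 2018 through April 8, 2018; done April 7, 2018, which is between those dates.

Yes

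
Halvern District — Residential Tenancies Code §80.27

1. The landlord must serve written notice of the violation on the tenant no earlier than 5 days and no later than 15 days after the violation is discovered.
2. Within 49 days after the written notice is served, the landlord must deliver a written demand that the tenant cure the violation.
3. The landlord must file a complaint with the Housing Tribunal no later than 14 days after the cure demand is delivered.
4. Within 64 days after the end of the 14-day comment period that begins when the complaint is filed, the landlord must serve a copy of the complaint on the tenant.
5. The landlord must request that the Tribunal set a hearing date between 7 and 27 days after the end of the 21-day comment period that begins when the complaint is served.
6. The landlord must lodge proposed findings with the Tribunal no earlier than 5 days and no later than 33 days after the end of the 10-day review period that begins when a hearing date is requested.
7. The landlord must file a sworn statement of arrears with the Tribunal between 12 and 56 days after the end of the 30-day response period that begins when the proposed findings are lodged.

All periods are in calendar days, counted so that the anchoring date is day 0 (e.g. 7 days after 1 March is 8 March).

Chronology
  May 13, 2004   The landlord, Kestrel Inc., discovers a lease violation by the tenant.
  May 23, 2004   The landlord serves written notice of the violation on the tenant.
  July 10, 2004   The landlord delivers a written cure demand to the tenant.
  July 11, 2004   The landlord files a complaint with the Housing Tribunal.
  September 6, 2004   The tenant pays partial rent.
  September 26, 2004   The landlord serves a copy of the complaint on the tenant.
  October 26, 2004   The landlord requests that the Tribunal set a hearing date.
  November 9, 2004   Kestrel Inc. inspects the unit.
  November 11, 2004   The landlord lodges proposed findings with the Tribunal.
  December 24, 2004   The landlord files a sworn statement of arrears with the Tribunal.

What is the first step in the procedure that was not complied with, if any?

None — every step was satisfied

Step 1: the window is 5–15 days after May 13, 2004 (when the violation is discovered), so May 18, 2004 through May 28, 2004; done May 23, 2004, which is between those dates.
Step 2: 49 days after May 23, 2004 (when the written notice is served) is July 11, 2004; done July 10, 2004 — timely.
Step 3: 14 days after July 10, 2004 (when the cure demand is delivered) is July 24, 2004; done July 11, 2004 — timely.
Step 4: 64 days after July 25, 2004 (end of the 14-day comment period, which began when the complaint is filed on July 11, 2004) is September 27, 2004; completed September 26, 2004, before the deadline.
Step 5: the window is 7–27 days after October 17, 2004 (end of the 21-day comment period, which began when the complaint is served on September 26, 2004), so October 24, 2004 through November 13, 2004; done October 26, 2004 — within the window.
Step 6: the window is 5–33 days after November 5, 2004 (end of the 10-day review period, which began when a hearing date is requested on October 26, 2004), so November 10, 2004 through December 8, 2004; done November 11, 2004, which is between those dates.
Step 7: the window is 12–56 days after December 11, 2004 (end of the 30-day response period, which began when the proposed findings are lodged on November 11, 2004), so December 23, 2004 through February 5, 2005; done December 24, 2004 — within the window.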